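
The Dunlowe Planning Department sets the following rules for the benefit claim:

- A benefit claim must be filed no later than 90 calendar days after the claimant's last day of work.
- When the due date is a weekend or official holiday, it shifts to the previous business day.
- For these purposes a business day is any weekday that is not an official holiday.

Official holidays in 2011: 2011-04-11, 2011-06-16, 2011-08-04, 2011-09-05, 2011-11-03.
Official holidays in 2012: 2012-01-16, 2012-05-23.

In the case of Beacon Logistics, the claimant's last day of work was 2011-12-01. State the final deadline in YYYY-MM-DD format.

Trigger date 2011-12-01 + 90 calendar days = 2012-02-29.
2012-02-29 falls on a Wednesday, which is a business day, so no adjustment is needed.
Final deadline: 2012-02-29.

2012-02-29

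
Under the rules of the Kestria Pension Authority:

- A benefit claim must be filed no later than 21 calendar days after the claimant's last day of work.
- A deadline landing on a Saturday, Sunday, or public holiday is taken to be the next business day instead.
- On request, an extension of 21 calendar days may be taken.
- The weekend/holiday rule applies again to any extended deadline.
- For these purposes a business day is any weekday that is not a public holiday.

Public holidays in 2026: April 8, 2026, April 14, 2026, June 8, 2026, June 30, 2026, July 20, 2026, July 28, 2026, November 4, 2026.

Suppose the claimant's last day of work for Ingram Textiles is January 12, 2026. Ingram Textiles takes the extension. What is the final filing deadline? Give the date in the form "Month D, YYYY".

21 calendar days after January 12, 2026 is February 2, 2026.
February 2, 2026 falls on a Monday, which is a business day, so no adjustment is needed.
Applying the 21-calendar-day extension: February 2, 2026 + 21 days = February 23, 2026.
February 23, 2026 falls on a Monday, which is a business day, so no adjustment is needed.
The final due date is February 23, 2026.

February 23, 2026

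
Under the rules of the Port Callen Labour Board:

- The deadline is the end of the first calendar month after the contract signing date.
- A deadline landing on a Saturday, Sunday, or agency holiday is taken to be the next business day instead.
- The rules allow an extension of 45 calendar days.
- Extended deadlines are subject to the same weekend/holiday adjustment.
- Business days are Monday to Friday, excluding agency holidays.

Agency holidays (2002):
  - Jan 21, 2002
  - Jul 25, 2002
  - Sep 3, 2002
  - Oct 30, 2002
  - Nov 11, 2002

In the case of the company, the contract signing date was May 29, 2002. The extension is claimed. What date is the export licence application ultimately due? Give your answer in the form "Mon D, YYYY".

Aug 15, 2002

1 month after May 29, 2002 is June 2002; that month ends on Jun 30, 2002.
Because Jun 30, 2002 is a Sunday, the deadline becomes Jul 1, 2002 (Monday).
Add the 45 calendar-day extension to Jul 1, 2002: Aug 15, 2002.
Aug 15, 2002 falls on a Thursday, which is a business day, so no adjustment is needed.
Final deadline: Aug 15, 2002.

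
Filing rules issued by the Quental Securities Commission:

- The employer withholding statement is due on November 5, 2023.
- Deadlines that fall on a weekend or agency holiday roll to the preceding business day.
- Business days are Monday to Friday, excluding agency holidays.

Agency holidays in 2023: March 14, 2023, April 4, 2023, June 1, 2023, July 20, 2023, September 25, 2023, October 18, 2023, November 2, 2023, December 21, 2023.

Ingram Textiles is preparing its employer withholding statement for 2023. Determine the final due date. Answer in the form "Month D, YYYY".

November 3, 2023

The statutory due date is November 5, 2023.
November 5, 2023 is a Sunday; the preceding business day is November 3, 2023 (Friday).
Final deadline: November 3, 2023.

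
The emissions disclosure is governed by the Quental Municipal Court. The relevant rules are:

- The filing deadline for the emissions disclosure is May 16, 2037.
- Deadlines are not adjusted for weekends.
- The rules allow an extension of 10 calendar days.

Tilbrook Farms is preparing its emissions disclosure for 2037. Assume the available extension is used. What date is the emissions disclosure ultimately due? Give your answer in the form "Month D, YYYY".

Start from the fixed due date, May 16, 2037.
May 16, 2037 falls on a Saturday. The rules make no weekend/holiday allowance, so it remains May 16, 2037.
With the 10-day extension, May 16, 2037 becomes May 26, 2037.
May 26, 2037 falls on a Tuesday. The rules make no weekend/holiday allowance, so it remains May 26, 2037.
So the filing is due May 26, 2037.

May 26, 2037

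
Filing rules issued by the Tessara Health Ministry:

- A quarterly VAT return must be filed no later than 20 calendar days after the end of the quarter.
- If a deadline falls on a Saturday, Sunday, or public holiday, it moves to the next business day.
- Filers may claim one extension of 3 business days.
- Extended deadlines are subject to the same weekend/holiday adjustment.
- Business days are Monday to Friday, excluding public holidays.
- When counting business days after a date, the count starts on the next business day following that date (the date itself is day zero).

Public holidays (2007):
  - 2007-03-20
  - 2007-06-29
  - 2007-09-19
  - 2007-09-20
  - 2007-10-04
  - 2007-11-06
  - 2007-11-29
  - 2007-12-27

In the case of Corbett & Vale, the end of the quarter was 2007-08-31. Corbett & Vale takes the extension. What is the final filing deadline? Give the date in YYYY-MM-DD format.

2007-09-26

20 calendar days after 2007-08-31 is 2007-09-20.
Because 2007-09-20 is a listed holiday, the deadline becomes 2007-09-21 (Friday).
The 3-business-day extension runs from 2007-09-21 to 2007-09-26.
2007-09-26 is a Wednesday and not a listed holiday, so it stands.
The final due date is 2007-09-26.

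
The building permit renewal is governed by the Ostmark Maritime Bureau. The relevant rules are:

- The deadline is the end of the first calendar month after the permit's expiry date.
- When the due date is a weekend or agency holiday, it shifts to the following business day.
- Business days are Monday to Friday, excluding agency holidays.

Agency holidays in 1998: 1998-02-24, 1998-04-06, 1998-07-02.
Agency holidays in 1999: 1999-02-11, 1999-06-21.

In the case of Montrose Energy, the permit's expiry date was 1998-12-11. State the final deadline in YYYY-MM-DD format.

1999-02-01

The first month after 1998-12-11 is January 1999, whose last day is 1999-01-31.
1999-01-31 falls on a Sunday. Rolling to the next business day gives 1999-02-01, a Monday.
Deadline: 1999-02-01.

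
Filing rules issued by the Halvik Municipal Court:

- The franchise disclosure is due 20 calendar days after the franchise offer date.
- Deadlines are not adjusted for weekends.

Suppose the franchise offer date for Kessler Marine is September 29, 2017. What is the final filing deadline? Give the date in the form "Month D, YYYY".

Trigger date September 29, 2017 + 20 calendar days = October 19, 2017.
October 19, 2017 is a Thursday; no weekend or holiday adjustment applies.
The final due date is October 19, 2017.

October 19, 2017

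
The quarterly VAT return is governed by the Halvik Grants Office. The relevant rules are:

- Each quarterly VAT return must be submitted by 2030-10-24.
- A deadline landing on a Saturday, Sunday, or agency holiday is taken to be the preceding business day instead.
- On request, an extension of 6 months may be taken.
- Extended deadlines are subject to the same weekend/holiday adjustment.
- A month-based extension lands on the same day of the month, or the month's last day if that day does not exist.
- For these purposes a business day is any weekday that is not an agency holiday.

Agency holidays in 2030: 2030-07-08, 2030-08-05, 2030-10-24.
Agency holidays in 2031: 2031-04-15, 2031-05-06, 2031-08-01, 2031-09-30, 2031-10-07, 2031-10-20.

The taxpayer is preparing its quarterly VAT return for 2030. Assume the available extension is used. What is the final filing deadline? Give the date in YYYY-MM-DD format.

2031-04-23

The statutory due date is 2030-10-24.
2030-10-24 is a listed holiday, so it moves to the preceding business day, 2030-10-23 (Wednesday).
Add 6 months to 2030-10-23: 2031-04-23.
2031-04-23 falls on a Wednesday, which is a business day, so no adjustment is needed.
So the filing is due 2031-04-23.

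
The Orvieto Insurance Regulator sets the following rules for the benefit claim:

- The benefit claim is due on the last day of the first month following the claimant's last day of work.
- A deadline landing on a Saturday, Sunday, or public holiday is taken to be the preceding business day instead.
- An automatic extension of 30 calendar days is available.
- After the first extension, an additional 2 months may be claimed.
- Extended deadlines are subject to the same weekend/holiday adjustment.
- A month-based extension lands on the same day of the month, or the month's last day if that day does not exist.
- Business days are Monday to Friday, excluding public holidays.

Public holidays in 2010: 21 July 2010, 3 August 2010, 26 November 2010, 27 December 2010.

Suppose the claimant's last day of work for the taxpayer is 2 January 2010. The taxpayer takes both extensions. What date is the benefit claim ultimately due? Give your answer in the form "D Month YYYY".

26 May 2010

1 month after 2 January 2010 falls in February 2010; the last day of that month is 28 February 2010.
Because 28 February 2010 is a Sunday, the deadline becomes 26 February 2010 (Friday).
Applying the 30-calendar-day extension: 26 February 2010 + 30 days = 28 March 2010.
28 March 2010 is a Sunday, so it moves to the preceding business day, 26 March 2010 (Friday).
The 2 months extension carries 26 March 2010 to 26 May 2010.
26 May 2010 is a Wednesday and not a listed holiday, so it stands.
Deadline: 26 May 2010.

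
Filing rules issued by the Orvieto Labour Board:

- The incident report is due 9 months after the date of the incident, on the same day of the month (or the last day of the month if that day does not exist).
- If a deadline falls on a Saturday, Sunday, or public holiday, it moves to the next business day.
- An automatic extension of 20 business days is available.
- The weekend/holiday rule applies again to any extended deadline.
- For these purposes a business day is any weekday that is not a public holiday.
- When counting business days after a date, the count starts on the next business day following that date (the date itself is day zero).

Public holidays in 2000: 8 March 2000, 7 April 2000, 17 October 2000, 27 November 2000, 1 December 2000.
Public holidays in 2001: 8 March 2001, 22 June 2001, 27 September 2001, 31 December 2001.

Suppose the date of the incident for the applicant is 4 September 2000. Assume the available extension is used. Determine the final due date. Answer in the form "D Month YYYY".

9 months from 4 September 2000 is 4 June 2001.
4 June 2001 is a Monday and not a listed holiday, so it stands.
Counting 20 further business days from 4 June 2001 reaches 3 July 2001.
3 July 2001 is a Tuesday and not a listed holiday, so it stands.
Final deadline: 3 July 2001.

3 July 2001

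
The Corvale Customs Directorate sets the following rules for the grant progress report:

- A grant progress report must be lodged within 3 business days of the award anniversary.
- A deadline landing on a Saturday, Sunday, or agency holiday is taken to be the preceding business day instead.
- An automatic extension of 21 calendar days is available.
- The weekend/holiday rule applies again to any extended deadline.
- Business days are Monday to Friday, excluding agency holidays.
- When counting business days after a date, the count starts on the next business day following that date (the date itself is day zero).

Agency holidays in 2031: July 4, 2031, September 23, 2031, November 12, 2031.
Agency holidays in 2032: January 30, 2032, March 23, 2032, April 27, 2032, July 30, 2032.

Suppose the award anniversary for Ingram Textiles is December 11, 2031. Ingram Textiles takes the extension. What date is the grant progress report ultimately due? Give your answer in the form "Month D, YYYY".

3 business days after December 11, 2031, excluding weekends and holidays, is December 16, 2031.
December 16, 2031 falls on a Tuesday, which is a business day, so no adjustment is needed.
Add the 21 calendar-day extension to December 16, 2031: January 6, 2032.
January 6, 2032 is a Tuesday and not a listed holiday, so it stands.
Deadline: January 6, 2032.

January 6, 2032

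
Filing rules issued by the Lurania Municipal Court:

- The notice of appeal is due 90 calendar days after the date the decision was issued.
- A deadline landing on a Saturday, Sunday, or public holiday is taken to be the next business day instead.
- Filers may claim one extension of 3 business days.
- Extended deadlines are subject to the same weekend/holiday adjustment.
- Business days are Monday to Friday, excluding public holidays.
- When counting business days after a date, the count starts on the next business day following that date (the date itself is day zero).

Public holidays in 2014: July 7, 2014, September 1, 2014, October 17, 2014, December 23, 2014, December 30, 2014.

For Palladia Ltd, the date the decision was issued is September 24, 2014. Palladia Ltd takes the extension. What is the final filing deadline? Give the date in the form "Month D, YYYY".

December 29, 2014

Trigger date September 24, 2014 + 90 calendar days = December 23, 2014.
December 23, 2014 is a listed holiday; the next business day is December 24, 2014 (Wednesday).
Counting 3 further business days from December 24, 2014 reaches December 29, 2014.
Since December 29, 2014 is a Monday and not a holiday, the date is unchanged.
Final deadline: December 29, 2014.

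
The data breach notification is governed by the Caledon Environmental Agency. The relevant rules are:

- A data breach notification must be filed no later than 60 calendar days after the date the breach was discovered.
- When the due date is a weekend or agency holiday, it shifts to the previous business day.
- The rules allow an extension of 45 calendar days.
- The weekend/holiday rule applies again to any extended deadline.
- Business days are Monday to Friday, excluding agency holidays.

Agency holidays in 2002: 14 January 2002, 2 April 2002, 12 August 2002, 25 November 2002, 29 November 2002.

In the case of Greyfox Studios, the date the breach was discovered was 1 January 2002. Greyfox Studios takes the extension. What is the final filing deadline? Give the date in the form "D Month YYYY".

15 April 2002

60 calendar days after 1 January 2002 is 2 March 2002.
Because 2 March 2002 is a Saturday, the deadline becomes 1 March 2002 (Friday).
Applying the 45-calendar-day extension: 1 March 2002 + 45 days = 15 April 2002.
15 April 2002 (Monday) is already a business day.
The final due date is 15 April 2002.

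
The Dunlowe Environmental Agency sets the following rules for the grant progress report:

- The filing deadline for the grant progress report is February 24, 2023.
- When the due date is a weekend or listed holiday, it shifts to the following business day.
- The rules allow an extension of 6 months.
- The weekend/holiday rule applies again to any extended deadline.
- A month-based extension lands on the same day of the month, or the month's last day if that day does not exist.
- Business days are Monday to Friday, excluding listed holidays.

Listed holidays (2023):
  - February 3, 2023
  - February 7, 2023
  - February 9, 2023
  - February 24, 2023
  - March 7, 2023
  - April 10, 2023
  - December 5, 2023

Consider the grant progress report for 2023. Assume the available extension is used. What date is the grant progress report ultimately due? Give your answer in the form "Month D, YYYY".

The stated deadline is February 24, 2023.
February 24, 2023 falls on a listed holiday. Rolling to the next business day gives February 27, 2023, a Monday.
The 6 months extension carries February 27, 2023 to August 27, 2023.
August 27, 2023 is a Sunday, so it moves to the next business day, August 28, 2023 (Monday).
So the filing is due August 28, 2023.

August 28, 2023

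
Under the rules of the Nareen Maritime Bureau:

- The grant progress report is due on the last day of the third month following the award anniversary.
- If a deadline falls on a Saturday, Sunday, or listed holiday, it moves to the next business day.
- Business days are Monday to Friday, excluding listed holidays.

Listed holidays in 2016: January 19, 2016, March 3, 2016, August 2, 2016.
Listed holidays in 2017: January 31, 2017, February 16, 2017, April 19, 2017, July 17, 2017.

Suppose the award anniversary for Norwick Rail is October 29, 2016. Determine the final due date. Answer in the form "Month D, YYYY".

February 1, 2017

3 months after October 29, 2016 falls in January 2017; the last day of that month is January 31, 2017.
January 31, 2017 falls on a listed holiday. Rolling to the next business day gives February 1, 2017, a Wednesday.
Final deadline: February 1, 2017.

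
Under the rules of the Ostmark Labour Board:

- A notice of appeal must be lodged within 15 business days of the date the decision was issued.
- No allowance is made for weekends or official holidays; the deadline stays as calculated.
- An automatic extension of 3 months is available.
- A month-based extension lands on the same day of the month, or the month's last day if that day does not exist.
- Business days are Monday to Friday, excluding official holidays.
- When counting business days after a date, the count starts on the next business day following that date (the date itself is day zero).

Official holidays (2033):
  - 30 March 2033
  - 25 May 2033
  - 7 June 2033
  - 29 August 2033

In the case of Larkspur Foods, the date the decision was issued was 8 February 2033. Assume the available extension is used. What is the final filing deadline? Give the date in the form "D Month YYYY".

Starting the day after 8 February 2033 and counting 15 business days lands on 1 March 2033.
No adjustment is made for weekends or holidays, so 1 March 2033 stands.
Add 3 months to 1 March 2033: 1 June 2033.
No adjustment is made for weekends or holidays, so 1 June 2033 stands.
So the filing is due 1 June 2033.

1 June 2033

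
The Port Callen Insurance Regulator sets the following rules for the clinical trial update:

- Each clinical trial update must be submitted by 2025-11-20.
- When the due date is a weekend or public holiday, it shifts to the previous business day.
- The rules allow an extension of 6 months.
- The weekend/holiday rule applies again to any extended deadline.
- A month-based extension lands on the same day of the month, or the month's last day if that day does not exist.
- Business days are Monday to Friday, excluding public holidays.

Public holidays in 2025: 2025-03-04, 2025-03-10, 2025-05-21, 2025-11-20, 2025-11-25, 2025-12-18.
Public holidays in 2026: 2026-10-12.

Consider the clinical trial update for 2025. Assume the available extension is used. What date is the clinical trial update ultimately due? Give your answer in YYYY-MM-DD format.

Start from the fixed due date, 2025-11-20.
2025-11-20 falls on a listed holiday. Rolling to the preceding business day gives 2025-11-19, a Wednesday.
Applying the 6 months extension: 6 months after 2025-11-19 is 2026-05-19.
2026-05-19 (Tuesday) is already a business day.
Final deadline: 2026-05-19.

2026-05-19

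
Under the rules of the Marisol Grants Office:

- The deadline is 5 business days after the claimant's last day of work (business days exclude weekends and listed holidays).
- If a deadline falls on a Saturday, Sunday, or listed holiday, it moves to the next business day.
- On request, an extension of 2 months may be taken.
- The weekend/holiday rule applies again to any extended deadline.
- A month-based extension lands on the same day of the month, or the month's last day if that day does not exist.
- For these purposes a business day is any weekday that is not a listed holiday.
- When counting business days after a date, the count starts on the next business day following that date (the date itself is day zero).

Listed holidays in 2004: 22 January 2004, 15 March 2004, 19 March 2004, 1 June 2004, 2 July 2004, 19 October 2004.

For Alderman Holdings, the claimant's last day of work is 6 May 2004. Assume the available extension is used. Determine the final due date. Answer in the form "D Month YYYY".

13 July 2004

Starting the day after 6 May 2004 and counting 5 business days lands on 13 May 2004.
13 May 2004 (Thursday) is already a business day.
The 2 months extension carries 13 May 2004 to 13 July 2004.
Since 13 July 2004 is a Tuesday and not a holiday, the date is unchanged.
So the filing is due 13 July 2004.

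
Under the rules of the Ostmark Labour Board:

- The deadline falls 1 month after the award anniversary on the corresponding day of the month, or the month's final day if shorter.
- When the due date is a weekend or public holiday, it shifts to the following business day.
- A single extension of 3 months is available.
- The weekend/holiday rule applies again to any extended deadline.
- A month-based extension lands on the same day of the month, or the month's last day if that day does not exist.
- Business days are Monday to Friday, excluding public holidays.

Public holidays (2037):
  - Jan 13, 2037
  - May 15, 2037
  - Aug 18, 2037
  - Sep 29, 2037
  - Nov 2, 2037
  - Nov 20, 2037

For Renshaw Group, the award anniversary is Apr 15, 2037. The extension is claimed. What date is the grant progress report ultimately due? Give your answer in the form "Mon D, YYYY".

Aug 19, 2037

Moving 1 month forward from Apr 15, 2037 on the corresponding day gives May 15, 2037.
Because May 15, 2037 is a listed holiday, the deadline becomes May 18, 2037 (Monday).
Add 3 months to May 18, 2037: Aug 18, 2037.
Aug 18, 2037 is a listed holiday, so it moves to the next business day, Aug 19, 2037 (Wednesday).
Deadline: Aug 19, 2037.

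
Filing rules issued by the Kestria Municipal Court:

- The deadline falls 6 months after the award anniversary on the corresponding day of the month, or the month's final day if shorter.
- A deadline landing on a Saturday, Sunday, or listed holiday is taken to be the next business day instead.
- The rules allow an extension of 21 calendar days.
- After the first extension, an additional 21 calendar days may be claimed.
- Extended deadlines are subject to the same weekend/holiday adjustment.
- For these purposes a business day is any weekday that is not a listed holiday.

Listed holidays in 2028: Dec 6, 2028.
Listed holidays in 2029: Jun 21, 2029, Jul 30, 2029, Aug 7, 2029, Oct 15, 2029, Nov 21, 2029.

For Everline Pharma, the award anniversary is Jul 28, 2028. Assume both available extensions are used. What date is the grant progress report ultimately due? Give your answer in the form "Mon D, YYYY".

Mar 12, 2029

6 months after Jul 28, 2028, on the same day of the month, is Jan 28, 2029.
Because Jan 28, 2029 is a Sunday, the deadline becomes Jan 29, 2029 (Monday).
With the 21-day extension, Jan 29, 2029 becomes Feb 19, 2029.
Feb 19, 2029 is a Monday and not a listed holiday, so it stands.
Add the 21 calendar-day extension to Feb 19, 2029: Mar 12, 2029.
Mar 12, 2029 (Monday) is already a business day.
Final deadline: Mar 12, 2029.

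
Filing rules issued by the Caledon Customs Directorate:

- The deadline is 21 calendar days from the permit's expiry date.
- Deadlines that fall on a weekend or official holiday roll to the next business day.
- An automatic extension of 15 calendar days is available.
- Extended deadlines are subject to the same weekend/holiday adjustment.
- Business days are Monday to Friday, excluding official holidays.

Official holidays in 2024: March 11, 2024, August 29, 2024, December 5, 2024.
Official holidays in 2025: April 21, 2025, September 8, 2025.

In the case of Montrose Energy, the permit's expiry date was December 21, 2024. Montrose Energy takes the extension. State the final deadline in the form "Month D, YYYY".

Adding 21 calendar days to December 21, 2024 gives January 11, 2025.
January 11, 2025 is a Saturday, so it moves to the next business day, January 13, 2025 (Monday).
The 15-calendar-day extension moves the deadline from January 13, 2025 to January 28, 2025.
January 28, 2025 falls on a Tuesday, which is a business day, so no adjustment is needed.
Deadline: January 28, 2025.

January 28, 2025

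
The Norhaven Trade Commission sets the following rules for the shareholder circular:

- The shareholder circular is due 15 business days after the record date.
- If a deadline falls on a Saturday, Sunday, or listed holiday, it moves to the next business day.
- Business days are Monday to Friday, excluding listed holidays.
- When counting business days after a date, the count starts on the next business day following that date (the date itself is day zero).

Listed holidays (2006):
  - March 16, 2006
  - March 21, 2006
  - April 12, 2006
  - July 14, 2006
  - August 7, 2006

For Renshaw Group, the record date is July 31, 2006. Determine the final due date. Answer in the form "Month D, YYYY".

Starting the day after July 31, 2006 and counting 15 business days lands on August 22, 2006.
August 22, 2006 falls on a Tuesday, which is a business day, so no adjustment is needed.
The final due date is August 22, 2006.

August 22, 2006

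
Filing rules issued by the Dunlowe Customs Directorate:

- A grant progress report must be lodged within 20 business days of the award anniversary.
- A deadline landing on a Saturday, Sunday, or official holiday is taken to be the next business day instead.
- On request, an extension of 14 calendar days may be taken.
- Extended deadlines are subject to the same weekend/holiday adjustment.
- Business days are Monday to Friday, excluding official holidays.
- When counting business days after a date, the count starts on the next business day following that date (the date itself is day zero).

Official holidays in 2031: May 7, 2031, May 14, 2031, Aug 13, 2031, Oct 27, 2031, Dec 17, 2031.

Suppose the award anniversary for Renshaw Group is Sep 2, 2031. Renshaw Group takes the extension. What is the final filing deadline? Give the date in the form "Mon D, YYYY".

Counting 20 business days after Sep 2, 2031 (skipping weekends and listed holidays) reaches Sep 30, 2031.
Sep 30, 2031 falls on a Tuesday, which is a business day, so no adjustment is needed.
Add the 14 calendar-day extension to Sep 30, 2031: Oct 14, 2031.
Oct 14, 2031 (Tuesday) is already a business day.
Deadline: Oct 14, 2031.

Oct 14, 2031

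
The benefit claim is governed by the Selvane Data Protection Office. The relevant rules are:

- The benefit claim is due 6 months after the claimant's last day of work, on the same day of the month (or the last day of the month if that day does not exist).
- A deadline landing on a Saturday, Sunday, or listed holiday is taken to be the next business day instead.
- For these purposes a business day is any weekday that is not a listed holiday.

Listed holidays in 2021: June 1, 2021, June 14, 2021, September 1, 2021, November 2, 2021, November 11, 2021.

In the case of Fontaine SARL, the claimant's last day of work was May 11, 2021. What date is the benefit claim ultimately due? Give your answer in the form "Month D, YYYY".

Moving 6 months forward from May 11, 2021 on the corresponding day gives November 11, 2021.
November 11, 2021 is a listed holiday, so it moves to the next business day, November 12, 2021 (Friday).
So the filing is due November 12, 2021.

November 12, 2021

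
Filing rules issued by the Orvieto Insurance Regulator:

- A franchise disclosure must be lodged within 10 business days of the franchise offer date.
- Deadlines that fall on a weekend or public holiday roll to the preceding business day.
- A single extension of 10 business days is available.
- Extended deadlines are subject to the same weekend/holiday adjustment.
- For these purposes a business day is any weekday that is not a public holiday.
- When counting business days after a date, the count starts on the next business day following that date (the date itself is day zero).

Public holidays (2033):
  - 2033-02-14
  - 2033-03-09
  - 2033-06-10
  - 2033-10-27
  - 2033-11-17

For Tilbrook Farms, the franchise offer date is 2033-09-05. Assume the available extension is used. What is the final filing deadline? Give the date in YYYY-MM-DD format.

Counting 10 business days after 2033-09-05 (skipping weekends and listed holidays) reaches 2033-09-19.
Since 2033-09-19 is a Monday and not a holiday, the date is unchanged.
The 10-business-day extension runs from 2033-09-19 to 2033-10-03.
Since 2033-10-03 is a Monday and not a holiday, the date is unchanged.
The final due date is 2033-10-03.

2033-10-03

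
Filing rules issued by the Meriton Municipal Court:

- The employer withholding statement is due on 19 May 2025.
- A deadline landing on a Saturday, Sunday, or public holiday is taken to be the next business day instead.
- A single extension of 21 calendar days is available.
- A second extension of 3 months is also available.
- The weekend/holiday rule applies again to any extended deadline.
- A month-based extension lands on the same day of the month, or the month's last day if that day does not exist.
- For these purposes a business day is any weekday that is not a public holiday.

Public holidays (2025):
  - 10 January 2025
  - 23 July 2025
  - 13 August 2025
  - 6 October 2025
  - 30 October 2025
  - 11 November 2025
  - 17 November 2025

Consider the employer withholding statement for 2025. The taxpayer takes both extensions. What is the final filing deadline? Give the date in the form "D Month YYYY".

9 September 2025

Start from the fixed due date, 19 May 2025.
Since 19 May 2025 is a Monday and not a holiday, the date is unchanged.
With the 21-day extension, 19 May 2025 becomes 9 June 2025.
9 June 2025 is a Monday and not a listed holiday, so it stands.
The 3 months extension carries 9 June 2025 to 9 September 2025.
9 September 2025 is a Tuesday and not a listed holiday, so it stands.
So the filing is due 9 September 2025.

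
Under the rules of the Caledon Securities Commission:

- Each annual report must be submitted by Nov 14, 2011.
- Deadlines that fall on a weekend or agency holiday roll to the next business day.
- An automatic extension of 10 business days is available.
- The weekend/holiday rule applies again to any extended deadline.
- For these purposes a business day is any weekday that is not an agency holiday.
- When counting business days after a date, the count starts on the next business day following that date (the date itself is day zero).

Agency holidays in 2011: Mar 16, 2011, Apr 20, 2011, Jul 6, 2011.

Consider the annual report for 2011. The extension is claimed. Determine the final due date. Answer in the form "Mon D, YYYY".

Nov 28, 2011

The stated deadline is Nov 14, 2011.
Nov 14, 2011 (Monday) is already a business day.
The 10-business-day extension runs from Nov 14, 2011 to Nov 28, 2011.
Nov 28, 2011 is a Monday and not a listed holiday, so it stands.
The final due date is Nov 28, 2011.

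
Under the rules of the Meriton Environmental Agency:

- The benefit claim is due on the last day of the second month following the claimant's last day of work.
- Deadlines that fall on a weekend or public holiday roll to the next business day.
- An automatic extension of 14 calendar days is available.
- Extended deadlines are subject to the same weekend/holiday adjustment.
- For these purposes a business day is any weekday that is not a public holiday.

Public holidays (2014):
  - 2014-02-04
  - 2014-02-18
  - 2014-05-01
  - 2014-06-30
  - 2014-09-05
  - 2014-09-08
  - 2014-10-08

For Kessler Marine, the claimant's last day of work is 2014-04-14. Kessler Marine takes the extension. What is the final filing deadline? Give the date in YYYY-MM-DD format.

2 months after 2014-04-14 is June 2014; that month ends on 2014-06-30.
2014-06-30 is a listed holiday; the next business day is 2014-07-01 (Tuesday).
Add the 14 calendar-day extension to 2014-07-01: 2014-07-15.
2014-07-15 is a Tuesday and not a listed holiday, so it stands.
Deadline: 2014-07-15.

2014-07-15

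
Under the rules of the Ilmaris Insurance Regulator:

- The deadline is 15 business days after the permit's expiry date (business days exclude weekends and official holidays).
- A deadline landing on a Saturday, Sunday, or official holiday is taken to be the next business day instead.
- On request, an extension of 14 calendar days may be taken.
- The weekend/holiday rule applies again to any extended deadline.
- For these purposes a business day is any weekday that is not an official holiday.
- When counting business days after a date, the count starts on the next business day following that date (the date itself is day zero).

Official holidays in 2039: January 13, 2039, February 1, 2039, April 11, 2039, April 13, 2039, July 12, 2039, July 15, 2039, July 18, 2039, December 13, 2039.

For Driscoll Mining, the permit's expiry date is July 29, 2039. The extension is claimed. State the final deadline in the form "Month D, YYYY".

September 2, 2039

Starting the day after July 29, 2039 and counting 15 business days lands on August 19, 2039.
August 19, 2039 is a Friday and not a listed holiday, so it stands.
The 14-calendar-day extension moves the deadline from August 19, 2039 to September 2, 2039.
Since September 2, 2039 is a Friday and not a holiday, the date is unchanged.
Deadline: September 2, 2039.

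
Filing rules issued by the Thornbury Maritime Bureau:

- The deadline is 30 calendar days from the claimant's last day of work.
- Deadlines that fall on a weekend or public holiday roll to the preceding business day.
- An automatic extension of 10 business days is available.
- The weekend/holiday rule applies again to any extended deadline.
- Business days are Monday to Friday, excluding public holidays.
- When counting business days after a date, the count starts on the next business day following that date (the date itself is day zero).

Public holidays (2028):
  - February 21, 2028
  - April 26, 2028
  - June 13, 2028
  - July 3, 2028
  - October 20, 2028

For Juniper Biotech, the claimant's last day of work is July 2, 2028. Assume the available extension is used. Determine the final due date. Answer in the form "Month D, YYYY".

Adding 30 calendar days to July 2, 2028 gives August 1, 2028.
August 1, 2028 (Tuesday) is already a business day.
The 10-business-day extension runs from August 1, 2028 to August 15, 2028.
August 15, 2028 is a Tuesday and not a listed holiday, so it stands.
The final due date is August 15, 2028.

August 15, 2028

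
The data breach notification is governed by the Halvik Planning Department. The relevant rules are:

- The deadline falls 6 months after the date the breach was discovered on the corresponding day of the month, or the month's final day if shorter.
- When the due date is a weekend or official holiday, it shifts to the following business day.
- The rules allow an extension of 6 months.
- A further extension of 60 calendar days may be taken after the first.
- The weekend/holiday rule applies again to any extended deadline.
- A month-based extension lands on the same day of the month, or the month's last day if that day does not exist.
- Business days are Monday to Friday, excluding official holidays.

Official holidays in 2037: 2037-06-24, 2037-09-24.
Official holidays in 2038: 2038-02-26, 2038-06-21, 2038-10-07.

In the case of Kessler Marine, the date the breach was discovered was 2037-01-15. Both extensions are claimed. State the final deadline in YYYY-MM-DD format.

2038-03-16

Moving 6 months forward from 2037-01-15 on the corresponding day gives 2037-07-15.
2037-07-15 (Wednesday) is already a business day.
The 6 months extension carries 2037-07-15 to 2038-01-15.
Since 2038-01-15 is a Friday and not a holiday, the date is unchanged.
Add the 60 calendar-day extension to 2038-01-15: 2038-03-16.
2038-03-16 falls on a Tuesday, which is a business day, so no adjustment is needed.
Deadline: 2038-03-16.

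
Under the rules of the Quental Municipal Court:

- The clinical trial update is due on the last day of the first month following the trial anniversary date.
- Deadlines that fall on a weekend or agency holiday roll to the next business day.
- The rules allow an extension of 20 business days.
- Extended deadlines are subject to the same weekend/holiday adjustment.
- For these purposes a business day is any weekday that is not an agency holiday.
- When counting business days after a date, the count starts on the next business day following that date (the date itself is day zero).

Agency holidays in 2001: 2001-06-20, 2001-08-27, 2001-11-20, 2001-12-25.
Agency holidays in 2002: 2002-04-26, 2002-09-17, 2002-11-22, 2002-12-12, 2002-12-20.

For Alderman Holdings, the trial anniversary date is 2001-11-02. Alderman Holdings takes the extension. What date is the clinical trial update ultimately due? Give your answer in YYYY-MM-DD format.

2002-01-28

1 month after 2001-11-02 is December 2001; that month ends on 2001-12-31.
2001-12-31 is a Monday and not a listed holiday, so it stands.
Counting 20 further business days from 2001-12-31 reaches 2002-01-28.
Since 2002-01-28 is a Monday and not a holiday, the date is unchanged.
Deadline: 2002-01-28.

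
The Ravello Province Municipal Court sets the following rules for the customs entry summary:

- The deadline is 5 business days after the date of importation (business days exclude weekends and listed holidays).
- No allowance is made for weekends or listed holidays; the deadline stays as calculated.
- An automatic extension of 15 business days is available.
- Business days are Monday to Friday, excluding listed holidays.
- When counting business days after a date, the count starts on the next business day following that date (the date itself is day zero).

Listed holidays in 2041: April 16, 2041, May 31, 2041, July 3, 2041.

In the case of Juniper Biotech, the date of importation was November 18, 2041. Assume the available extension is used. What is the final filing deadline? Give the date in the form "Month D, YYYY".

Starting the day after November 18, 2041 and counting 5 business days lands on November 25, 2041.
November 25, 2041 falls on a Monday. The rules make no weekend/holiday allowance, so it remains November 25, 2041.
The 15-business-day extension runs from November 25, 2041 to December 16, 2041.
No adjustment is made for weekends or holidays, so December 16, 2041 stands.
The final due date is December 16, 2041.

December 16, 2041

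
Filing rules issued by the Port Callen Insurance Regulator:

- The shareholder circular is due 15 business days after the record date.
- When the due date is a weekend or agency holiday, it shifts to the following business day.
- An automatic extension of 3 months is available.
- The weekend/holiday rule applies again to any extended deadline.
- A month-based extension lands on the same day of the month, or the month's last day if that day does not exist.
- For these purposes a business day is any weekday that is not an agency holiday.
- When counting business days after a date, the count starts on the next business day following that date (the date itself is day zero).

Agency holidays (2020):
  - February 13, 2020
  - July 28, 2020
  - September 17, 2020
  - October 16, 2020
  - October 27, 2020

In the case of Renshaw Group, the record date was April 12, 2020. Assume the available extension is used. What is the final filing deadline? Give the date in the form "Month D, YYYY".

Counting 15 business days after April 12, 2020 (skipping weekends and listed holidays) reaches May 1, 2020.
May 1, 2020 falls on a Friday, which is a business day, so no adjustment is needed.
The 3 months extension carries May 1, 2020 to August 1, 2020.
Because August 1, 2020 is a Saturday, the deadline becomes August 3, 2020 (Monday).
The final due date is August 3, 2020.

August 3, 2020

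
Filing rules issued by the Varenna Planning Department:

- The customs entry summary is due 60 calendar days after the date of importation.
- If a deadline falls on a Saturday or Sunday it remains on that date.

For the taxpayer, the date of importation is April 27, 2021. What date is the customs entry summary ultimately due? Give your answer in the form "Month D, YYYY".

Trigger date April 27, 2021 + 60 calendar days = June 26, 2021.
No adjustment is made for weekends or holidays, so June 26, 2021 stands.
Deadline: June 26, 2021.

June 26, 2021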